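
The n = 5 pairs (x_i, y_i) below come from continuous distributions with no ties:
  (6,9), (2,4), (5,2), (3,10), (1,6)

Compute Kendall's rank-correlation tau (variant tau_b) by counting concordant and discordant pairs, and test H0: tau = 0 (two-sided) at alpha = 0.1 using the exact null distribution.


Step 1: Enumerate the 10 unordered pairs (i,j) with i<j and classify each by sign(x_j-x_i) * sign(y_j-y_i).
  (1,2):dx=-4,dy=-5->C; (1,3):dx=-1,dy=-7->C; (1,4):dx=-3,dy=+1->D; (1,5):dx=-5,dy=-3->C
  (2,3):dx=+3,dy=-2->D; (2,4):dx=+1,dy=+6->C; (2,5):dx=-1,dy=+2->D; (3,4):dx=-2,dy=+8->D
  (3,5):dx=-4,dy=+4->D; (4,5):dx=-2,dy=-4->C
Step 2: C = 5, D = 5, total pairs = 10.
Step 3: tau = (C - D)/(n(n-1)/2) = (5 - 5)/10 = 0.000000.
Step 4: Exact two-sided p-value (enumerate n! = 120 permutations of y under H0): p = 1.000000.
Step 5: alpha = 0.1. fail to reject H0.

tau_b = 0.0000 (C=5, D=5), p = 1.000000, fail to reject H0.


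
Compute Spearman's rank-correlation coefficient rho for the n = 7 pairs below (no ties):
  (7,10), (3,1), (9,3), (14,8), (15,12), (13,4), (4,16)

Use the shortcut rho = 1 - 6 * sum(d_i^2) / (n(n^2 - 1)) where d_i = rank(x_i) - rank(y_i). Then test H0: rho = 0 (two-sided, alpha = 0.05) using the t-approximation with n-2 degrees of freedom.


Step 1: Rank x and y separately (midranks; no ties here).
rank(x): 7->3, 3->1, 9->4, 14->6, 15->7, 13->5, 4->2
rank(y): 10->5, 1->1, 3->2, 8->4, 12->6, 4->3, 16->7
Step 2: d_i = R_x(i) - R_y(i); compute d_i^2.
  (3-5)^2=4, (1-1)^2=0, (4-2)^2=4, (6-4)^2=4, (7-6)^2=1, (5-3)^2=4, (2-7)^2=25
sum(d^2) = 42.
Step 3: rho = 1 - 6*42 / (7*(7^2 - 1)) = 1 - 252/336 = 0.250000.
Step 4: Under H0, t = rho * sqrt((n-2)/(1-rho^2)) = 0.5774 ~ t(5).
Step 5: Two-sided p-value from the t-distribution with 5 df = 0.588724.
Step 6: alpha = 0.05. fail to reject H0.

rho = 0.2500, p = 0.588724, fail to reject H0 at alpha = 0.05.


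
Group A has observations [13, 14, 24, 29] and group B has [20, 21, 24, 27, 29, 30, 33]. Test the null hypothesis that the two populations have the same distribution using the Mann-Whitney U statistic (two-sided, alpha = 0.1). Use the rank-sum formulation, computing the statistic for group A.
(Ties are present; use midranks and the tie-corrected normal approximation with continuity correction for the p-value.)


Step 1: Combine and sort all 11 observations; assign midranks.
sorted (value, group): (13,X), (14,X), (20,Y), (21,Y), (24,X), (24,Y), (27,Y), (29,X), (29,Y), (30,Y), (33,Y)
ranks: 13->1, 14->2, 20->3, 21->4, 24->5.5, 24->5.5, 27->7, 29->8.5, 29->8.5, 30->10, 33->11
Step 2: Rank sum for X: R1 = 1 + 2 + 5.5 + 8.5 = 17.
Step 3: U_X = R1 - n1(n1+1)/2 = 17 - 4*5/2 = 17 - 10 = 7.
       U_Y = n1*n2 - U_X = 28 - 7 = 21.
Step 4: Ties are present, so use the tie-corrected normal approximation (with continuity correction) for the p-value.
Step 5: p-value = 0.217200; compare to alpha = 0.1. fail to reject H0.

U_X = 7, p = 0.217200, fail to reject H0 at alpha = 0.1.


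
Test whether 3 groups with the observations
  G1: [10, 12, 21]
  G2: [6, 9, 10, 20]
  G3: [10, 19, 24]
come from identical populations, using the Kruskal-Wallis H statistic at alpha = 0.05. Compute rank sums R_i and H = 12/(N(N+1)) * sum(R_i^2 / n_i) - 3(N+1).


Step 1: Combine all N = 10 observations and assign midranks.
sorted (value, group, rank): (6,G2,1), (9,G2,2), (10,G1,4), (10,G2,4), (10,G3,4), (12,G1,6), (19,G3,7), (20,G2,8), (21,G1,9), (24,G3,10)
Step 2: Sum ranks within each group.
R_1 = 19 (n_1 = 3)
R_2 = 15 (n_2 = 4)
R_3 = 21 (n_3 = 3)
Step 3: H = 12/(N(N+1)) * sum(R_i^2/n_i) - 3(N+1)
     = 12/(10*11) * (19^2/3 + 15^2/4 + 21^2/3) - 3*11
     = 0.109091 * 323.583 - 33
     = 2.300000.
Step 4: Ties present; correction factor C = 1 - 24/(10^3 - 10) = 0.975758. Corrected H = 2.300000 / 0.975758 = 2.357143.
Step 5: Under H0, H ~ chi^2(2); p-value = 0.307718.
Step 6: alpha = 0.05. fail to reject H0.

H = 2.3571, df = 2, p = 0.307718, fail to reject H0.


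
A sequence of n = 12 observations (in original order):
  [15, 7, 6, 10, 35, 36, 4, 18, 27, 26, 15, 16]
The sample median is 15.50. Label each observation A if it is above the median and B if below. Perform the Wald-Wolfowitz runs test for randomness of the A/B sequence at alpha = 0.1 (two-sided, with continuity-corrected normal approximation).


Step 1: Compute median = 15.50; label A = above, B = below.
Labels in order: BBBBAABAAABA  (n_A = 6, n_B = 6)
Step 2: Count runs R = 6.
Step 3: Under H0 (random ordering), E[R] = 2*n_A*n_B/(n_A+n_B) + 1 = 2*6*6/12 + 1 = 7.0000.
        Var[R] = 2*n_A*n_B*(2*n_A*n_B - n_A - n_B) / ((n_A+n_B)^2 * (n_A+n_B-1)) = 4320/1584 = 2.7273.
        SD[R] = 1.6514.
Step 4: Continuity-corrected z = (R + 0.5 - E[R]) / SD[R] = (6 + 0.5 - 7.0000) / 1.6514 = -0.3028.
Step 5: Two-sided p-value via normal approximation = 2*(1 - Phi(|z|)) = 0.762069.
Step 6: alpha = 0.1. fail to reject H0.

R = 6, z = -0.3028, p = 0.762069, fail to reject H0.


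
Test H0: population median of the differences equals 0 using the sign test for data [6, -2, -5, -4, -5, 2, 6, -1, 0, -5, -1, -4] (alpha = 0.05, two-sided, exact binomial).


Step 1: Discard zero differences. Original n = 12; n_eff = number of nonzero differences = 11.
Nonzero differences (with sign): +6, -2, -5, -4, -5, +2, +6, -1, -5, -1, -4
Step 2: Count signs: positive = 3, negative = 8.
Step 3: Under H0: P(positive) = 0.5, so the number of positives S ~ Bin(11, 0.5).
Step 4: Two-sided exact p-value = sum of Bin(11,0.5) probabilities at or below the observed probability = 0.226562.
Step 5: alpha = 0.05. fail to reject H0.

n_eff = 11, pos = 3, neg = 8, p = 0.226562, fail to reject H0.


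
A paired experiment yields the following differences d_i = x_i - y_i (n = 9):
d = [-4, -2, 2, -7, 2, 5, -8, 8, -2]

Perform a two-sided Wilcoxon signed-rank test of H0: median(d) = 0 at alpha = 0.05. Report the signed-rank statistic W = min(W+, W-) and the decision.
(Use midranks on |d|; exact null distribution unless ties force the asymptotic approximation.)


Step 1: Drop any zero differences (none here) and take |d_i|.
|d| = [4, 2, 2, 7, 2, 5, 8, 8, 2]
Step 2: Midrank |d_i| (ties get averaged ranks).
ranks: |4|->5, |2|->2.5, |2|->2.5, |7|->7, |2|->2.5, |5|->6, |8|->8.5, |8|->8.5, |2|->2.5
Step 3: Attach original signs; sum ranks with positive sign and with negative sign.
W+ = 2.5 + 2.5 + 6 + 8.5 = 19.5
W- = 5 + 2.5 + 7 + 8.5 + 2.5 = 25.5
(Check: W+ + W- = 45 should equal n(n+1)/2 = 45.)
Step 4: Test statistic W = min(W+, W-) = 19.5.
Step 5: Ties in |d|, so use the tie-corrected normal approximation.
        E[W] = n(n+1)/4 = 9*10/4 = 22.5.
        Tie groups: |d|=2 (t=4), |d|=8 (t=2); sum(t^3 - t) = 66.
        Var[W] = n(n+1)(2n+1)/24 - sum(t^3-t)/48 = 1710/24 - 66/48 = 69.875.
        z = (W - E[W]) / sqrt(Var[W]) = (19.5 - 22.5) / 8.3591 = -0.3589.
        Two-sided p = 2*Phi(z) = 0.719678.
Step 6: alpha = 0.05. fail to reject H0.

W+ = 19.5, W- = 25.5, W = min = 19.5, p = 0.719678, fail to reject H0.


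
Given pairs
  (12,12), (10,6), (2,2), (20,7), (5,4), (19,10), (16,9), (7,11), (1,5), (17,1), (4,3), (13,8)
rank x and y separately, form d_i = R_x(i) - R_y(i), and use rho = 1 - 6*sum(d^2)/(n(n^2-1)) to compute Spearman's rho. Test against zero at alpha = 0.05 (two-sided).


Step 1: Rank x and y separately (midranks; no ties here).
rank(x): 12->7, 10->6, 2->2, 20->12, 5->4, 19->11, 16->9, 7->5, 1->1, 17->10, 4->3, 13->8
rank(y): 12->12, 6->6, 2->2, 7->7, 4->4, 10->10, 9->9, 11->11, 5->5, 1->1, 3->3, 8->8
Step 2: d_i = R_x(i) - R_y(i); compute d_i^2.
  (7-12)^2=25, (6-6)^2=0, (2-2)^2=0, (12-7)^2=25, (4-4)^2=0, (11-10)^2=1, (9-9)^2=0, (5-11)^2=36, (1-5)^2=16, (10-1)^2=81, (3-3)^2=0, (8-8)^2=0
sum(d^2) = 184.
Step 3: rho = 1 - 6*184 / (12*(12^2 - 1)) = 1 - 1104/1716 = 0.356643.
Step 4: Under H0, t = rho * sqrt((n-2)/(1-rho^2)) = 1.2072 ~ t(10).
Step 5: Two-sided p-value from the t-distribution with 10 df = 0.255138.
Step 6: alpha = 0.05. fail to reject H0.

rho = 0.3566, p = 0.255138, fail to reject H0 at alpha = 0.05.


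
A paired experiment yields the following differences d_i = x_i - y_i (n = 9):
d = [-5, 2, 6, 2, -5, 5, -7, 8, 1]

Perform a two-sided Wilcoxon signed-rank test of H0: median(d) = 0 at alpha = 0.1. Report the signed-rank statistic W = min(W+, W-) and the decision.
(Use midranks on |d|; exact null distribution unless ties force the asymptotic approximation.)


Step 1: Drop any zero differences (none here) and take |d_i|.
|d| = [5, 2, 6, 2, 5, 5, 7, 8, 1]
Step 2: Midrank |d_i| (ties get averaged ranks).
ranks: |5|->5, |2|->2.5, |6|->7, |2|->2.5, |5|->5, |5|->5, |7|->8, |8|->9, |1|->1
Step 3: Attach original signs; sum ranks with positive sign and with negative sign.
W+ = 2.5 + 7 + 2.5 + 5 + 9 + 1 = 27
W- = 5 + 5 + 8 = 18
(Check: W+ + W- = 45 should equal n(n+1)/2 = 45.)
Step 4: Test statistic W = min(W+, W-) = 18.
Step 5: Ties in |d|, so use the tie-corrected normal approximation.
        E[W] = n(n+1)/4 = 9*10/4 = 22.5.
        Tie groups: |d|=2 (t=2), |d|=5 (t=3); sum(t^3 - t) = 30.
        Var[W] = n(n+1)(2n+1)/24 - sum(t^3-t)/48 = 1710/24 - 30/48 = 70.625.
        z = (W - E[W]) / sqrt(Var[W]) = (18 - 22.5) / 8.4039 = -0.5355.
        Two-sided p = 2*Phi(z) = 0.592326.
Step 6: alpha = 0.1. fail to reject H0.

W+ = 27, W- = 18, W = min = 18, p = 0.592326, fail to reject H0.


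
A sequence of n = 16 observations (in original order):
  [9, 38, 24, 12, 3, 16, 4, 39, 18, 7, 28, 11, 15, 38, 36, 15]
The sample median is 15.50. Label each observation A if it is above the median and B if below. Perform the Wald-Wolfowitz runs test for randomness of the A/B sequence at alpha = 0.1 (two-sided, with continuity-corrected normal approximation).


Step 1: Compute median = 15.50; label A = above, B = below.
Labels in order: BAABBABAABABBAAB  (n_A = 8, n_B = 8)
Step 2: Count runs R = 11.
Step 3: Under H0 (random ordering), E[R] = 2*n_A*n_B/(n_A+n_B) + 1 = 2*8*8/16 + 1 = 9.0000.
        Var[R] = 2*n_A*n_B*(2*n_A*n_B - n_A - n_B) / ((n_A+n_B)^2 * (n_A+n_B-1)) = 14336/3840 = 3.7333.
        SD[R] = 1.9322.
Step 4: Continuity-corrected z = (R - 0.5 - E[R]) / SD[R] = (11 - 0.5 - 9.0000) / 1.9322 = 0.7763.
Step 5: Two-sided p-value via normal approximation = 2*(1 - Phi(|z|)) = 0.437558.
Step 6: alpha = 0.1. fail to reject H0.

R = 11, z = 0.7763, p = 0.437558, fail to reject H0.


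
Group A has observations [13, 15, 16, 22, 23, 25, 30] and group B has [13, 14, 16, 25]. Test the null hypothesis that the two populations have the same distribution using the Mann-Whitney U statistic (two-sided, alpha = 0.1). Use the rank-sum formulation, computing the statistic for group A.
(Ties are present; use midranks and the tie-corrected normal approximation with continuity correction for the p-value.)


Step 1: Combine and sort all 11 observations; assign midranks.
sorted (value, group): (13,X), (13,Y), (14,Y), (15,X), (16,X), (16,Y), (22,X), (23,X), (25,X), (25,Y), (30,X)
ranks: 13->1.5, 13->1.5, 14->3, 15->4, 16->5.5, 16->5.5, 22->7, 23->8, 25->9.5, 25->9.5, 30->11
Step 2: Rank sum for X: R1 = 1.5 + 4 + 5.5 + 7 + 8 + 9.5 + 11 = 46.5.
Step 3: U_X = R1 - n1(n1+1)/2 = 46.5 - 7*8/2 = 46.5 - 28 = 18.5.
       U_Y = n1*n2 - U_X = 28 - 18.5 = 9.5.
Step 4: Ties are present, so use the tie-corrected normal approximation (with continuity correction) for the p-value.
Step 5: p-value = 0.446576; compare to alpha = 0.1. fail to reject H0.

U_X = 18.5, p = 0.446576, fail to reject H0 at alpha = 0.1.


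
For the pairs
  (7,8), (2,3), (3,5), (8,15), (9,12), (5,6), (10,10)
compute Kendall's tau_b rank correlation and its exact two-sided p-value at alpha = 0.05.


Step 1: Enumerate the 21 unordered pairs (i,j) with i<j and classify each by sign(x_j-x_i) * sign(y_j-y_i).
  (1,2):dx=-5,dy=-5->C; (1,3):dx=-4,dy=-3->C; (1,4):dx=+1,dy=+7->C; (1,5):dx=+2,dy=+4->C
  (1,6):dx=-2,dy=-2->C; (1,7):dx=+3,dy=+2->C; (2,3):dx=+1,dy=+2->C; (2,4):dx=+6,dy=+12->C
  (2,5):dx=+7,dy=+9->C; (2,6):dx=+3,dy=+3->C; (2,7):dx=+8,dy=+7->C; (3,4):dx=+5,dy=+10->C
  (3,5):dx=+6,dy=+7->C; (3,6):dx=+2,dy=+1->C; (3,7):dx=+7,dy=+5->C; (4,5):dx=+1,dy=-3->D
  (4,6):dx=-3,dy=-9->C; (4,7):dx=+2,dy=-5->D; (5,6):dx=-4,dy=-6->C; (5,7):dx=+1,dy=-2->D
  (6,7):dx=+5,dy=+4->C
Step 2: C = 18, D = 3, total pairs = 21.
Step 3: tau = (C - D)/(n(n-1)/2) = (18 - 3)/21 = 0.714286.
Step 4: Exact two-sided p-value (enumerate n! = 5040 permutations of y under H0): p = 0.030159.
Step 5: alpha = 0.05. reject H0.

tau_b = 0.7143 (C=18, D=3), p = 0.030159, reject H0.


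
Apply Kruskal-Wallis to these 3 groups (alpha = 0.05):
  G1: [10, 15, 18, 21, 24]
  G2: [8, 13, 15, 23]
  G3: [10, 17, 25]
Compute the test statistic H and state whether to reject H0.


Step 1: Combine all N = 12 observations and assign midranks.
sorted (value, group, rank): (8,G2,1), (10,G1,2.5), (10,G3,2.5), (13,G2,4), (15,G1,5.5), (15,G2,5.5), (17,G3,7), (18,G1,8), (21,G1,9), (23,G2,10), (24,G1,11), (25,G3,12)
Step 2: Sum ranks within each group.
R_1 = 36 (n_1 = 5)
R_2 = 20.5 (n_2 = 4)
R_3 = 21.5 (n_3 = 3)
Step 3: H = 12/(N(N+1)) * sum(R_i^2/n_i) - 3(N+1)
     = 12/(12*13) * (36^2/5 + 20.5^2/4 + 21.5^2/3) - 3*13
     = 0.076923 * 518.346 - 39
     = 0.872756.
Step 4: Ties present; correction factor C = 1 - 12/(12^3 - 12) = 0.993007. Corrected H = 0.872756 / 0.993007 = 0.878903.
Step 5: Under H0, H ~ chi^2(2); p-value = 0.644390.
Step 6: alpha = 0.05. fail to reject H0.

H = 0.8789, df = 2, p = 0.644390, fail to reject H0.


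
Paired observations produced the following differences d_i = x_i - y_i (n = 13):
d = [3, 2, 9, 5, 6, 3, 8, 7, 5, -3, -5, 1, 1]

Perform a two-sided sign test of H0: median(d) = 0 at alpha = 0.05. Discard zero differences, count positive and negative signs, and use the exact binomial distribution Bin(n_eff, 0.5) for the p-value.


Step 1: Discard zero differences. Original n = 13; n_eff = number of nonzero differences = 13.
Nonzero differences (with sign): +3, +2, +9, +5, +6, +3, +8, +7, +5, -3, -5, +1, +1
Step 2: Count signs: positive = 11, negative = 2.
Step 3: Under H0: P(positive) = 0.5, so the number of positives S ~ Bin(13, 0.5).
Step 4: Two-sided exact p-value = sum of Bin(13,0.5) probabilities at or below the observed probability = 0.022461.
Step 5: alpha = 0.05. reject H0.

n_eff = 13, pos = 11, neg = 2, p = 0.022461, reject H0.


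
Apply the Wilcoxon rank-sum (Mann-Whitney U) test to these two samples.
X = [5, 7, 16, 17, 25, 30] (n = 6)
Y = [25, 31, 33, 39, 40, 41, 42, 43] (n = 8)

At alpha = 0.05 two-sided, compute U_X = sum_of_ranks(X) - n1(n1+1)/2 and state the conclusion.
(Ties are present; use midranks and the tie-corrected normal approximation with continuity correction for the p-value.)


Step 1: Combine and sort all 14 observations; assign midranks.
sorted (value, group): (5,X), (7,X), (16,X), (17,X), (25,X), (25,Y), (30,X), (31,Y), (33,Y), (39,Y), (40,Y), (41,Y), (42,Y), (43,Y)
ranks: 5->1, 7->2, 16->3, 17->4, 25->5.5, 25->5.5, 30->7, 31->8, 33->9, 39->10, 40->11, 41->12, 42->13, 43->14
Step 2: Rank sum for X: R1 = 1 + 2 + 3 + 4 + 5.5 + 7 = 22.5.
Step 3: U_X = R1 - n1(n1+1)/2 = 22.5 - 6*7/2 = 22.5 - 21 = 1.5.
       U_Y = n1*n2 - U_X = 48 - 1.5 = 46.5.
Step 4: Ties are present, so use the tie-corrected normal approximation (with continuity correction) for the p-value.
Step 5: p-value = 0.004465; compare to alpha = 0.05. reject H0.

U_X = 1.5, p = 0.004465, reject H0 at alpha = 0.05.


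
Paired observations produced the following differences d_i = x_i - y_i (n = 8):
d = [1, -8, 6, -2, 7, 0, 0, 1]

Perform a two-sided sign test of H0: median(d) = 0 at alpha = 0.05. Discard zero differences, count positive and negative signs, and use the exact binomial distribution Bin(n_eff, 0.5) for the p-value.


Step 1: Discard zero differences. Original n = 8; n_eff = number of nonzero differences = 6.
Nonzero differences (with sign): +1, -8, +6, -2, +7, +1
Step 2: Count signs: positive = 4, negative = 2.
Step 3: Under H0: P(positive) = 0.5, so the number of positives S ~ Bin(6, 0.5).
Step 4: Two-sided exact p-value = sum of Bin(6,0.5) probabilities at or below the observed probability = 0.687500.
Step 5: alpha = 0.05. fail to reject H0.

n_eff = 6, pos = 4, neg = 2, p = 0.687500, fail to reject H0.


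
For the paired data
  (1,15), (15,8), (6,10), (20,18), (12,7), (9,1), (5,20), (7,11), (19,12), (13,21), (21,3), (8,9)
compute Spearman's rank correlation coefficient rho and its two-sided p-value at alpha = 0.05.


Step 1: Rank x and y separately (midranks; no ties here).
rank(x): 1->1, 15->9, 6->3, 20->11, 12->7, 9->6, 5->2, 7->4, 19->10, 13->8, 21->12, 8->5
rank(y): 15->9, 8->4, 10->6, 18->10, 7->3, 1->1, 20->11, 11->7, 12->8, 21->12, 3->2, 9->5
Step 2: d_i = R_x(i) - R_y(i); compute d_i^2.
  (1-9)^2=64, (9-4)^2=25, (3-6)^2=9, (11-10)^2=1, (7-3)^2=16, (6-1)^2=25, (2-11)^2=81, (4-7)^2=9, (10-8)^2=4, (8-12)^2=16, (12-2)^2=100, (5-5)^2=0
sum(d^2) = 350.
Step 3: rho = 1 - 6*350 / (12*(12^2 - 1)) = 1 - 2100/1716 = -0.223776.
Step 4: Under H0, t = rho * sqrt((n-2)/(1-rho^2)) = -0.7261 ~ t(10).
Step 5: Two-sided p-value from the t-distribution with 10 df = 0.484452.
Step 6: alpha = 0.05. fail to reject H0.

rho = -0.2238, p = 0.484452, fail to reject H0 at alpha = 0.05.


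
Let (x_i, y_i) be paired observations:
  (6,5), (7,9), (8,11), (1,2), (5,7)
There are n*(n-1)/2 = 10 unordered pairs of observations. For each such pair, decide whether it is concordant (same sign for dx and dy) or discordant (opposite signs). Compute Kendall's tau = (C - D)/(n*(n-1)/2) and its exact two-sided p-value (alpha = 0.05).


Step 1: Enumerate the 10 unordered pairs (i,j) with i<j and classify each by sign(x_j-x_i) * sign(y_j-y_i).
  (1,2):dx=+1,dy=+4->C; (1,3):dx=+2,dy=+6->C; (1,4):dx=-5,dy=-3->C; (1,5):dx=-1,dy=+2->D
  (2,3):dx=+1,dy=+2->C; (2,4):dx=-6,dy=-7->C; (2,5):dx=-2,dy=-2->C; (3,4):dx=-7,dy=-9->C
  (3,5):dx=-3,dy=-4->C; (4,5):dx=+4,dy=+5->C
Step 2: C = 9, D = 1, total pairs = 10.
Step 3: tau = (C - D)/(n(n-1)/2) = (9 - 1)/10 = 0.800000.
Step 4: Exact two-sided p-value (enumerate n! = 120 permutations of y under H0): p = 0.083333.
Step 5: alpha = 0.05. fail to reject H0.

tau_b = 0.8000 (C=9, D=1), p = 0.083333, fail to reject H0.


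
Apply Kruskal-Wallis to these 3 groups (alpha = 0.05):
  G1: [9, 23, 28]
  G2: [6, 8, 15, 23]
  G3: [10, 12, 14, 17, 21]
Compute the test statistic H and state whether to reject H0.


Step 1: Combine all N = 12 observations and assign midranks.
sorted (value, group, rank): (6,G2,1), (8,G2,2), (9,G1,3), (10,G3,4), (12,G3,5), (14,G3,6), (15,G2,7), (17,G3,8), (21,G3,9), (23,G1,10.5), (23,G2,10.5), (28,G1,12)
Step 2: Sum ranks within each group.
R_1 = 25.5 (n_1 = 3)
R_2 = 20.5 (n_2 = 4)
R_3 = 32 (n_3 = 5)
Step 3: H = 12/(N(N+1)) * sum(R_i^2/n_i) - 3(N+1)
     = 12/(12*13) * (25.5^2/3 + 20.5^2/4 + 32^2/5) - 3*13
     = 0.076923 * 526.612 - 39
     = 1.508654.
Step 4: Ties present; correction factor C = 1 - 6/(12^3 - 12) = 0.996503. Corrected H = 1.508654 / 0.996503 = 1.513947.
Step 5: Under H0, H ~ chi^2(2); p-value = 0.469084.
Step 6: alpha = 0.05. fail to reject H0.

H = 1.5139, df = 2, p = 0.469084, fail to reject H0.


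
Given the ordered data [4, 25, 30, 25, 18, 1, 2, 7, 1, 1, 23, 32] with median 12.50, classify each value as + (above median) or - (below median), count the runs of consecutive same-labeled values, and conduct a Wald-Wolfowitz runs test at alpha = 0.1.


Step 1: Compute median = 12.50; label A = above, B = below.
Labels in order: BAAAABBBBBAA  (n_A = 6, n_B = 6)
Step 2: Count runs R = 4.
Step 3: Under H0 (random ordering), E[R] = 2*n_A*n_B/(n_A+n_B) + 1 = 2*6*6/12 + 1 = 7.0000.
        Var[R] = 2*n_A*n_B*(2*n_A*n_B - n_A - n_B) / ((n_A+n_B)^2 * (n_A+n_B-1)) = 4320/1584 = 2.7273.
        SD[R] = 1.6514.
Step 4: Continuity-corrected z = (R + 0.5 - E[R]) / SD[R] = (4 + 0.5 - 7.0000) / 1.6514 = -1.5138.
Step 5: Two-sided p-value via normal approximation = 2*(1 - Phi(|z|)) = 0.130070.
Step 6: alpha = 0.1. fail to reject H0.

R = 4, z = -1.5138, p = 0.130070, fail to reject H0.


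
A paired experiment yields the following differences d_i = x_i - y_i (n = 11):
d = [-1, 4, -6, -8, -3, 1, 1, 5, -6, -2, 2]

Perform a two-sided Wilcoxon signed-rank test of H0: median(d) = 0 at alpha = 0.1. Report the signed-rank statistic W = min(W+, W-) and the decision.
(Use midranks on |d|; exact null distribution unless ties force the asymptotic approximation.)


Step 1: Drop any zero differences (none here) and take |d_i|.
|d| = [1, 4, 6, 8, 3, 1, 1, 5, 6, 2, 2]
Step 2: Midrank |d_i| (ties get averaged ranks).
ranks: |1|->2, |4|->7, |6|->9.5, |8|->11, |3|->6, |1|->2, |1|->2, |5|->8, |6|->9.5, |2|->4.5, |2|->4.5
Step 3: Attach original signs; sum ranks with positive sign and with negative sign.
W+ = 7 + 2 + 2 + 8 + 4.5 = 23.5
W- = 2 + 9.5 + 11 + 6 + 9.5 + 4.5 = 42.5
(Check: W+ + W- = 66 should equal n(n+1)/2 = 66.)
Step 4: Test statistic W = min(W+, W-) = 23.5.
Step 5: Ties in |d|, so use the tie-corrected normal approximation.
        E[W] = n(n+1)/4 = 11*12/4 = 33.
        Tie groups: |d|=1 (t=3), |d|=2 (t=2), |d|=6 (t=2); sum(t^3 - t) = 36.
        Var[W] = n(n+1)(2n+1)/24 - sum(t^3-t)/48 = 3036/24 - 36/48 = 125.75.
        z = (W - E[W]) / sqrt(Var[W]) = (23.5 - 33) / 11.2138 = -0.8472.
        Two-sided p = 2*Phi(z) = 0.396901.
Step 6: alpha = 0.1. fail to reject H0.

W+ = 23.5, W- = 42.5, W = min = 23.5, p = 0.396901, fail to reject H0.


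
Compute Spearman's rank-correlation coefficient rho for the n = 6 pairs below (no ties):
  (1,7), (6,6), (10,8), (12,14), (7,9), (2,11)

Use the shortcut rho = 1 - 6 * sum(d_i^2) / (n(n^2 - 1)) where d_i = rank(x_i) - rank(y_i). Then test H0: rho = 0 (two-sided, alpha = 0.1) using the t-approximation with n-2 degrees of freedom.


Step 1: Rank x and y separately (midranks; no ties here).
rank(x): 1->1, 6->3, 10->5, 12->6, 7->4, 2->2
rank(y): 7->2, 6->1, 8->3, 14->6, 9->4, 11->5
Step 2: d_i = R_x(i) - R_y(i); compute d_i^2.
  (1-2)^2=1, (3-1)^2=4, (5-3)^2=4, (6-6)^2=0, (4-4)^2=0, (2-5)^2=9
sum(d^2) = 18.
Step 3: rho = 1 - 6*18 / (6*(6^2 - 1)) = 1 - 108/210 = 0.485714.
Step 4: Under H0, t = rho * sqrt((n-2)/(1-rho^2)) = 1.1113 ~ t(4).
Step 5: Two-sided p-value from the t-distribution with 4 df = 0.328723.
Step 6: alpha = 0.1. fail to reject H0.

rho = 0.4857, p = 0.328723, fail to reject H0 at alpha = 0.1.


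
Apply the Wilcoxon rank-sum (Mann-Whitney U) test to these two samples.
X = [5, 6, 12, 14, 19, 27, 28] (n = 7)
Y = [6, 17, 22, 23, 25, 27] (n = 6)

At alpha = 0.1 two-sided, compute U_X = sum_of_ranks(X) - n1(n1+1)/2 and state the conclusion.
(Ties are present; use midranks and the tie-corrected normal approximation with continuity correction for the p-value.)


Step 1: Combine and sort all 13 observations; assign midranks.
sorted (value, group): (5,X), (6,X), (6,Y), (12,X), (14,X), (17,Y), (19,X), (22,Y), (23,Y), (25,Y), (27,X), (27,Y), (28,X)
ranks: 5->1, 6->2.5, 6->2.5, 12->4, 14->5, 17->6, 19->7, 22->8, 23->9, 25->10, 27->11.5, 27->11.5, 28->13
Step 2: Rank sum for X: R1 = 1 + 2.5 + 4 + 5 + 7 + 11.5 + 13 = 44.
Step 3: U_X = R1 - n1(n1+1)/2 = 44 - 7*8/2 = 44 - 28 = 16.
       U_Y = n1*n2 - U_X = 42 - 16 = 26.
Step 4: Ties are present, so use the tie-corrected normal approximation (with continuity correction) for the p-value.
Step 5: p-value = 0.519167; compare to alpha = 0.1. fail to reject H0.

U_X = 16, p = 0.519167, fail to reject H0 at alpha = 0.1.


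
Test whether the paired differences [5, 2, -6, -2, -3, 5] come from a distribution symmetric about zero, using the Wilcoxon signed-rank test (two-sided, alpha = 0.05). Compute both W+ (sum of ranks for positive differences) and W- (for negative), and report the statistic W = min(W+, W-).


Step 1: Drop any zero differences (none here) and take |d_i|.
|d| = [5, 2, 6, 2, 3, 5]
Step 2: Midrank |d_i| (ties get averaged ranks).
ranks: |5|->4.5, |2|->1.5, |6|->6, |2|->1.5, |3|->3, |5|->4.5
Step 3: Attach original signs; sum ranks with positive sign and with negative sign.
W+ = 4.5 + 1.5 + 4.5 = 10.5
W- = 6 + 1.5 + 3 = 10.5
(Check: W+ + W- = 21 should equal n(n+1)/2 = 21.)
Step 4: Test statistic W = min(W+, W-) = 10.5.
Step 5: Ties in |d|, so use the tie-corrected normal approximation.
        E[W] = n(n+1)/4 = 6*7/4 = 10.5.
        Tie groups: |d|=2 (t=2), |d|=5 (t=2); sum(t^3 - t) = 12.
        Var[W] = n(n+1)(2n+1)/24 - sum(t^3-t)/48 = 546/24 - 12/48 = 22.5.
        z = (W - E[W]) / sqrt(Var[W]) = (10.5 - 10.5) / 4.7434 = 0.0000.
        Two-sided p = 2*Phi(z) = 1.000000.
Step 6: alpha = 0.05. fail to reject H0.

W+ = 10.5, W- = 10.5, W = min = 10.5, p = 1.000000, fail to reject H0.


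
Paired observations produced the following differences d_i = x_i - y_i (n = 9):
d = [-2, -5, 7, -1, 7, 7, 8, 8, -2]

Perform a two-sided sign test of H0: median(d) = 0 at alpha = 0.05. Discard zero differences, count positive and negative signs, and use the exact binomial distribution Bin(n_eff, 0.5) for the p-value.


Step 1: Discard zero differences. Original n = 9; n_eff = number of nonzero differences = 9.
Nonzero differences (with sign): -2, -5, +7, -1, +7, +7, +8, +8, -2
Step 2: Count signs: positive = 5, negative = 4.
Step 3: Under H0: P(positive) = 0.5, so the number of positives S ~ Bin(9, 0.5).
Step 4: Two-sided exact p-value = sum of Bin(9,0.5) probabilities at or below the observed probability = 1.000000.
Step 5: alpha = 0.05. fail to reject H0.

n_eff = 9, pos = 5, neg = 4, p = 1.000000, fail to reject H0.


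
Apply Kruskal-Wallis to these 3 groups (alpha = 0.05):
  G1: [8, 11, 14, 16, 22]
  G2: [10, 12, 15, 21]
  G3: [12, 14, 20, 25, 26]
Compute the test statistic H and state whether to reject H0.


Step 1: Combine all N = 14 observations and assign midranks.
sorted (value, group, rank): (8,G1,1), (10,G2,2), (11,G1,3), (12,G2,4.5), (12,G3,4.5), (14,G1,6.5), (14,G3,6.5), (15,G2,8), (16,G1,9), (20,G3,10), (21,G2,11), (22,G1,12), (25,G3,13), (26,G3,14)
Step 2: Sum ranks within each group.
R_1 = 31.5 (n_1 = 5)
R_2 = 25.5 (n_2 = 4)
R_3 = 48 (n_3 = 5)
Step 3: H = 12/(N(N+1)) * sum(R_i^2/n_i) - 3(N+1)
     = 12/(14*15) * (31.5^2/5 + 25.5^2/4 + 48^2/5) - 3*15
     = 0.057143 * 821.812 - 45
     = 1.960714.
Step 4: Ties present; correction factor C = 1 - 12/(14^3 - 14) = 0.995604. Corrected H = 1.960714 / 0.995604 = 1.969371.
Step 5: Under H0, H ~ chi^2(2); p-value = 0.373557.
Step 6: alpha = 0.05. fail to reject H0.

H = 1.9694, df = 2, p = 0.373557, fail to reject H0.


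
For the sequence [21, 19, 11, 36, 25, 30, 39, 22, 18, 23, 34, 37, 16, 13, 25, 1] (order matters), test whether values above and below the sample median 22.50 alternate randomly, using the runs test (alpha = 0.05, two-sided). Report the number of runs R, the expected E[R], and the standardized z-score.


Step 1: Compute median = 22.50; label A = above, B = below.
Labels in order: BBBAAAABBAAABBAB  (n_A = 8, n_B = 8)
Step 2: Count runs R = 7.
Step 3: Under H0 (random ordering), E[R] = 2*n_A*n_B/(n_A+n_B) + 1 = 2*8*8/16 + 1 = 9.0000.
        Var[R] = 2*n_A*n_B*(2*n_A*n_B - n_A - n_B) / ((n_A+n_B)^2 * (n_A+n_B-1)) = 14336/3840 = 3.7333.
        SD[R] = 1.9322.
Step 4: Continuity-corrected z = (R + 0.5 - E[R]) / SD[R] = (7 + 0.5 - 9.0000) / 1.9322 = -0.7763.
Step 5: Two-sided p-value via normal approximation = 2*(1 - Phi(|z|)) = 0.437558.
Step 6: alpha = 0.05. fail to reject H0.

R = 7, z = -0.7763, p = 0.437558, fail to reject H0.


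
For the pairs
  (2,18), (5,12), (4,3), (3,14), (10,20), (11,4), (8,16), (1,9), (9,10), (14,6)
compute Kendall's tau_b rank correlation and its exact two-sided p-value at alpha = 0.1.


Step 1: Enumerate the 45 unordered pairs (i,j) with i<j and classify each by sign(x_j-x_i) * sign(y_j-y_i).
  (1,2):dx=+3,dy=-6->D; (1,3):dx=+2,dy=-15->D; (1,4):dx=+1,dy=-4->D; (1,5):dx=+8,dy=+2->C
  (1,6):dx=+9,dy=-14->D; (1,7):dx=+6,dy=-2->D; (1,8):dx=-1,dy=-9->C; (1,9):dx=+7,dy=-8->D
  (1,10):dx=+12,dy=-12->D; (2,3):dx=-1,dy=-9->C; (2,4):dx=-2,dy=+2->D; (2,5):dx=+5,dy=+8->C
  (2,6):dx=+6,dy=-8->D; (2,7):dx=+3,dy=+4->C; (2,8):dx=-4,dy=-3->C; (2,9):dx=+4,dy=-2->D
  (2,10):dx=+9,dy=-6->D; (3,4):dx=-1,dy=+11->D; (3,5):dx=+6,dy=+17->C; (3,6):dx=+7,dy=+1->C
  (3,7):dx=+4,dy=+13->C; (3,8):dx=-3,dy=+6->D; (3,9):dx=+5,dy=+7->C; (3,10):dx=+10,dy=+3->C
  (4,5):dx=+7,dy=+6->C; (4,6):dx=+8,dy=-10->D; (4,7):dx=+5,dy=+2->C; (4,8):dx=-2,dy=-5->C
  (4,9):dx=+6,dy=-4->D; (4,10):dx=+11,dy=-8->D; (5,6):dx=+1,dy=-16->D; (5,7):dx=-2,dy=-4->C
  (5,8):dx=-9,dy=-11->C; (5,9):dx=-1,dy=-10->C; (5,10):dx=+4,dy=-14->D; (6,7):dx=-3,dy=+12->D
  (6,8):dx=-10,dy=+5->D; (6,9):dx=-2,dy=+6->D; (6,10):dx=+3,dy=+2->C; (7,8):dx=-7,dy=-7->C
  (7,9):dx=+1,dy=-6->D; (7,10):dx=+6,dy=-10->D; (8,9):dx=+8,dy=+1->C; (8,10):dx=+13,dy=-3->D
  (9,10):dx=+5,dy=-4->D
Step 2: C = 20, D = 25, total pairs = 45.
Step 3: tau = (C - D)/(n(n-1)/2) = (20 - 25)/45 = -0.111111.
Step 4: Exact two-sided p-value (enumerate n! = 3628800 permutations of y under H0): p = 0.727490.
Step 5: alpha = 0.1. fail to reject H0.

tau_b = -0.1111 (C=20, D=25), p = 0.727490, fail to reject H0.


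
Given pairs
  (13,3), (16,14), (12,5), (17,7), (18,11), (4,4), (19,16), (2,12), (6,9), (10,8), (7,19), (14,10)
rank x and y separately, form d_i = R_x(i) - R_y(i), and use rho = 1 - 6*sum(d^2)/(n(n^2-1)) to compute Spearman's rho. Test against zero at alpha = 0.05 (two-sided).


Step 1: Rank x and y separately (midranks; no ties here).
rank(x): 13->7, 16->9, 12->6, 17->10, 18->11, 4->2, 19->12, 2->1, 6->3, 10->5, 7->4, 14->8
rank(y): 3->1, 14->10, 5->3, 7->4, 11->8, 4->2, 16->11, 12->9, 9->6, 8->5, 19->12, 10->7
Step 2: d_i = R_x(i) - R_y(i); compute d_i^2.
  (7-1)^2=36, (9-10)^2=1, (6-3)^2=9, (10-4)^2=36, (11-8)^2=9, (2-2)^2=0, (12-11)^2=1, (1-9)^2=64, (3-6)^2=9, (5-5)^2=0, (4-12)^2=64, (8-7)^2=1
sum(d^2) = 230.
Step 3: rho = 1 - 6*230 / (12*(12^2 - 1)) = 1 - 1380/1716 = 0.195804.
Step 4: Under H0, t = rho * sqrt((n-2)/(1-rho^2)) = 0.6314 ~ t(10).
Step 5: Two-sided p-value from the t-distribution with 10 df = 0.541936.
Step 6: alpha = 0.05. fail to reject H0.

rho = 0.1958, p = 0.541936, fail to reject H0 at alpha = 0.05.


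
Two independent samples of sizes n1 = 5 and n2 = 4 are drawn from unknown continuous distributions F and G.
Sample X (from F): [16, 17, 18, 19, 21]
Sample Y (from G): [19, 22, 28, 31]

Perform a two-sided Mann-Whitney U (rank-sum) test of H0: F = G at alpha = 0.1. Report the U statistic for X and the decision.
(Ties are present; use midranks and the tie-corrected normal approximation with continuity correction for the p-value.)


Step 1: Combine and sort all 9 observations; assign midranks.
sorted (value, group): (16,X), (17,X), (18,X), (19,X), (19,Y), (21,X), (22,Y), (28,Y), (31,Y)
ranks: 16->1, 17->2, 18->3, 19->4.5, 19->4.5, 21->6, 22->7, 28->8, 31->9
Step 2: Rank sum for X: R1 = 1 + 2 + 3 + 4.5 + 6 = 16.5.
Step 3: U_X = R1 - n1(n1+1)/2 = 16.5 - 5*6/2 = 16.5 - 15 = 1.5.
       U_Y = n1*n2 - U_X = 20 - 1.5 = 18.5.
Step 4: Ties are present, so use the tie-corrected normal approximation (with continuity correction) for the p-value.
Step 5: p-value = 0.049090; compare to alpha = 0.1. reject H0.

U_X = 1.5, p = 0.049090, reject H0 at alpha = 0.1.


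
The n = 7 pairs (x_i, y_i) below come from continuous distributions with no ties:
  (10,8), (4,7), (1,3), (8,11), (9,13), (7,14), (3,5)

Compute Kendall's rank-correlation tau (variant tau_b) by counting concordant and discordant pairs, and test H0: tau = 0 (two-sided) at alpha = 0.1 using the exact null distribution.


Step 1: Enumerate the 21 unordered pairs (i,j) with i<j and classify each by sign(x_j-x_i) * sign(y_j-y_i).
  (1,2):dx=-6,dy=-1->C; (1,3):dx=-9,dy=-5->C; (1,4):dx=-2,dy=+3->D; (1,5):dx=-1,dy=+5->D
  (1,6):dx=-3,dy=+6->D; (1,7):dx=-7,dy=-3->C; (2,3):dx=-3,dy=-4->C; (2,4):dx=+4,dy=+4->C
  (2,5):dx=+5,dy=+6->C; (2,6):dx=+3,dy=+7->C; (2,7):dx=-1,dy=-2->C; (3,4):dx=+7,dy=+8->C
  (3,5):dx=+8,dy=+10->C; (3,6):dx=+6,dy=+11->C; (3,7):dx=+2,dy=+2->C; (4,5):dx=+1,dy=+2->C
  (4,6):dx=-1,dy=+3->D; (4,7):dx=-5,dy=-6->C; (5,6):dx=-2,dy=+1->D; (5,7):dx=-6,dy=-8->C
  (6,7):dx=-4,dy=-9->C
Step 2: C = 16, D = 5, total pairs = 21.
Step 3: tau = (C - D)/(n(n-1)/2) = (16 - 5)/21 = 0.523810.
Step 4: Exact two-sided p-value (enumerate n! = 5040 permutations of y under H0): p = 0.136111.
Step 5: alpha = 0.1. fail to reject H0.

tau_b = 0.5238 (C=16, D=5), p = 0.136111, fail to reject H0.


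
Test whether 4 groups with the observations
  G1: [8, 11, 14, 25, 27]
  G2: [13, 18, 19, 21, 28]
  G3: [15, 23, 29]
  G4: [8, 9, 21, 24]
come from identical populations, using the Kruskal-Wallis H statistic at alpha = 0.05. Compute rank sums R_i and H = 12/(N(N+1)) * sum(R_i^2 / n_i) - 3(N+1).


Step 1: Combine all N = 17 observations and assign midranks.
sorted (value, group, rank): (8,G1,1.5), (8,G4,1.5), (9,G4,3), (11,G1,4), (13,G2,5), (14,G1,6), (15,G3,7), (18,G2,8), (19,G2,9), (21,G2,10.5), (21,G4,10.5), (23,G3,12), (24,G4,13), (25,G1,14), (27,G1,15), (28,G2,16), (29,G3,17)
Step 2: Sum ranks within each group.
R_1 = 40.5 (n_1 = 5)
R_2 = 48.5 (n_2 = 5)
R_3 = 36 (n_3 = 3)
R_4 = 28 (n_4 = 4)
Step 3: H = 12/(N(N+1)) * sum(R_i^2/n_i) - 3(N+1)
     = 12/(17*18) * (40.5^2/5 + 48.5^2/5 + 36^2/3 + 28^2/4) - 3*18
     = 0.039216 * 1426.5 - 54
     = 1.941176.
Step 4: Ties present; correction factor C = 1 - 12/(17^3 - 17) = 0.997549. Corrected H = 1.941176 / 0.997549 = 1.945946.
Step 5: Under H0, H ~ chi^2(3); p-value = 0.583701.
Step 6: alpha = 0.05. fail to reject H0.

H = 1.9459, df = 3, p = 0.583701, fail to reject H0.


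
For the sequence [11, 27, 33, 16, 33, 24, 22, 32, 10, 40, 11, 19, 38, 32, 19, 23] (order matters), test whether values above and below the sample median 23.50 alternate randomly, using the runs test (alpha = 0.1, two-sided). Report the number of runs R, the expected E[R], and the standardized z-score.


Step 1: Compute median = 23.50; label A = above, B = below.
Labels in order: BAABAABABABBAABB  (n_A = 8, n_B = 8)
Step 2: Count runs R = 11.
Step 3: Under H0 (random ordering), E[R] = 2*n_A*n_B/(n_A+n_B) + 1 = 2*8*8/16 + 1 = 9.0000.
        Var[R] = 2*n_A*n_B*(2*n_A*n_B - n_A - n_B) / ((n_A+n_B)^2 * (n_A+n_B-1)) = 14336/3840 = 3.7333.
        SD[R] = 1.9322.
Step 4: Continuity-corrected z = (R - 0.5 - E[R]) / SD[R] = (11 - 0.5 - 9.0000) / 1.9322 = 0.7763.
Step 5: Two-sided p-value via normal approximation = 2*(1 - Phi(|z|)) = 0.437558.
Step 6: alpha = 0.1. fail to reject H0.

R = 11, z = 0.7763, p = 0.437558, fail to reject H0.


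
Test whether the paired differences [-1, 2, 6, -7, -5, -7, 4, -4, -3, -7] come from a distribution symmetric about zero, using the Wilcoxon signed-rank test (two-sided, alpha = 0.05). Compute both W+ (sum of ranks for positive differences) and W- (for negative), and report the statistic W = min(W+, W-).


Step 1: Drop any zero differences (none here) and take |d_i|.
|d| = [1, 2, 6, 7, 5, 7, 4, 4, 3, 7]
Step 2: Midrank |d_i| (ties get averaged ranks).
ranks: |1|->1, |2|->2, |6|->7, |7|->9, |5|->6, |7|->9, |4|->4.5, |4|->4.5, |3|->3, |7|->9
Step 3: Attach original signs; sum ranks with positive sign and with negative sign.
W+ = 2 + 7 + 4.5 = 13.5
W- = 1 + 9 + 6 + 9 + 4.5 + 3 + 9 = 41.5
(Check: W+ + W- = 55 should equal n(n+1)/2 = 55.)
Step 4: Test statistic W = min(W+, W-) = 13.5.
Step 5: Ties in |d|, so use the tie-corrected normal approximation.
        E[W] = n(n+1)/4 = 10*11/4 = 27.5.
        Tie groups: |d|=4 (t=2), |d|=7 (t=3); sum(t^3 - t) = 30.
        Var[W] = n(n+1)(2n+1)/24 - sum(t^3-t)/48 = 2310/24 - 30/48 = 95.625.
        z = (W - E[W]) / sqrt(Var[W]) = (13.5 - 27.5) / 9.7788 = -1.4317.
        Two-sided p = 2*Phi(z) = 0.152239.
Step 6: alpha = 0.05. fail to reject H0.

W+ = 13.5, W- = 41.5, W = min = 13.5, p = 0.152239, fail to reject H0.


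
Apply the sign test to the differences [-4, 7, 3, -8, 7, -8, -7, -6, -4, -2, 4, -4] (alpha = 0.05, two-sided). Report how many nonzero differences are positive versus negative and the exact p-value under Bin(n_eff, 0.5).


Step 1: Discard zero differences. Original n = 12; n_eff = number of nonzero differences = 12.
Nonzero differences (with sign): -4, +7, +3, -8, +7, -8, -7, -6, -4, -2, +4, -4
Step 2: Count signs: positive = 4, negative = 8.
Step 3: Under H0: P(positive) = 0.5, so the number of positives S ~ Bin(12, 0.5).
Step 4: Two-sided exact p-value = sum of Bin(12,0.5) probabilities at or below the observed probability = 0.387695.
Step 5: alpha = 0.05. fail to reject H0.

n_eff = 12, pos = 4, neg = 8, p = 0.387695, fail to reject H0.


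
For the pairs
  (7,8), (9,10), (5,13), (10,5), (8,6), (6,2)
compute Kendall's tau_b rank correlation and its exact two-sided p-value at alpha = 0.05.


Step 1: Enumerate the 15 unordered pairs (i,j) with i<j and classify each by sign(x_j-x_i) * sign(y_j-y_i).
  (1,2):dx=+2,dy=+2->C; (1,3):dx=-2,dy=+5->D; (1,4):dx=+3,dy=-3->D; (1,5):dx=+1,dy=-2->D
  (1,6):dx=-1,dy=-6->C; (2,3):dx=-4,dy=+3->D; (2,4):dx=+1,dy=-5->D; (2,5):dx=-1,dy=-4->C
  (2,6):dx=-3,dy=-8->C; (3,4):dx=+5,dy=-8->D; (3,5):dx=+3,dy=-7->D; (3,6):dx=+1,dy=-11->D
  (4,5):dx=-2,dy=+1->D; (4,6):dx=-4,dy=-3->C; (5,6):dx=-2,dy=-4->C
Step 2: C = 6, D = 9, total pairs = 15.
Step 3: tau = (C - D)/(n(n-1)/2) = (6 - 9)/15 = -0.200000.
Step 4: Exact two-sided p-value (enumerate n! = 720 permutations of y under H0): p = 0.719444.
Step 5: alpha = 0.05. fail to reject H0.

tau_b = -0.2000 (C=6, D=9), p = 0.719444, fail to reject H0.


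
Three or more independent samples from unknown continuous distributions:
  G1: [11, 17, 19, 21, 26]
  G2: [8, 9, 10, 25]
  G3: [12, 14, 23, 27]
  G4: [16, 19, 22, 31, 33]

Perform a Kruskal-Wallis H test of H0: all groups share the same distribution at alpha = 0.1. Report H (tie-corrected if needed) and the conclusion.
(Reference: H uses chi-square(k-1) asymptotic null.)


Step 1: Combine all N = 18 observations and assign midranks.
sorted (value, group, rank): (8,G2,1), (9,G2,2), (10,G2,3), (11,G1,4), (12,G3,5), (14,G3,6), (16,G4,7), (17,G1,8), (19,G1,9.5), (19,G4,9.5), (21,G1,11), (22,G4,12), (23,G3,13), (25,G2,14), (26,G1,15), (27,G3,16), (31,G4,17), (33,G4,18)
Step 2: Sum ranks within each group.
R_1 = 47.5 (n_1 = 5)
R_2 = 20 (n_2 = 4)
R_3 = 40 (n_3 = 4)
R_4 = 63.5 (n_4 = 5)
Step 3: H = 12/(N(N+1)) * sum(R_i^2/n_i) - 3(N+1)
     = 12/(18*19) * (47.5^2/5 + 20^2/4 + 40^2/4 + 63.5^2/5) - 3*19
     = 0.035088 * 1757.7 - 57
     = 4.673684.
Step 4: Ties present; correction factor C = 1 - 6/(18^3 - 18) = 0.998968. Corrected H = 4.673684 / 0.998968 = 4.678512.
Step 5: Under H0, H ~ chi^2(3); p-value = 0.196909.
Step 6: alpha = 0.1. fail to reject H0.

H = 4.6785, df = 3, p = 0.196909, fail to reject H0.


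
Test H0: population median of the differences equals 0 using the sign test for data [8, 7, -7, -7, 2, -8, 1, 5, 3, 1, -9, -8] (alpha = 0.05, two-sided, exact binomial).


Step 1: Discard zero differences. Original n = 12; n_eff = number of nonzero differences = 12.
Nonzero differences (with sign): +8, +7, -7, -7, +2, -8, +1, +5, +3, +1, -9, -8
Step 2: Count signs: positive = 7, negative = 5.
Step 3: Under H0: P(positive) = 0.5, so the number of positives S ~ Bin(12, 0.5).
Step 4: Two-sided exact p-value = sum of Bin(12,0.5) probabilities at or below the observed probability = 0.774414.
Step 5: alpha = 0.05. fail to reject H0.

n_eff = 12, pos = 7, neg = 5, p = 0.774414, fail to reject H0.


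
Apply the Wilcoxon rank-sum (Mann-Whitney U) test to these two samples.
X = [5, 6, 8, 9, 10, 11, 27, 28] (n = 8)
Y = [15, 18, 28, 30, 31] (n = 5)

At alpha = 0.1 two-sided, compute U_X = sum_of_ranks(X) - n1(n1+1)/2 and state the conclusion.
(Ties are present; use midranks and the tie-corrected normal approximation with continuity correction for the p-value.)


Step 1: Combine and sort all 13 observations; assign midranks.
sorted (value, group): (5,X), (6,X), (8,X), (9,X), (10,X), (11,X), (15,Y), (18,Y), (27,X), (28,X), (28,Y), (30,Y), (31,Y)
ranks: 5->1, 6->2, 8->3, 9->4, 10->5, 11->6, 15->7, 18->8, 27->9, 28->10.5, 28->10.5, 30->12, 31->13
Step 2: Rank sum for X: R1 = 1 + 2 + 3 + 4 + 5 + 6 + 9 + 10.5 = 40.5.
Step 3: U_X = R1 - n1(n1+1)/2 = 40.5 - 8*9/2 = 40.5 - 36 = 4.5.
       U_Y = n1*n2 - U_X = 40 - 4.5 = 35.5.
Step 4: Ties are present, so use the tie-corrected normal approximation (with continuity correction) for the p-value.
Step 5: p-value = 0.027892; compare to alpha = 0.1. reject H0.

U_X = 4.5, p = 0.027892, reject H0 at alpha = 0.1.


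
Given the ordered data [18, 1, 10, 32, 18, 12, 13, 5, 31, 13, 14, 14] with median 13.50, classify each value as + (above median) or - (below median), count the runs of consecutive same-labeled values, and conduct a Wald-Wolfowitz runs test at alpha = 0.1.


Step 1: Compute median = 13.50; label A = above, B = below.
Labels in order: ABBAABBBABAA  (n_A = 6, n_B = 6)
Step 2: Count runs R = 7.
Step 3: Under H0 (random ordering), E[R] = 2*n_A*n_B/(n_A+n_B) + 1 = 2*6*6/12 + 1 = 7.0000.
        Var[R] = 2*n_A*n_B*(2*n_A*n_B - n_A - n_B) / ((n_A+n_B)^2 * (n_A+n_B-1)) = 4320/1584 = 2.7273.
        SD[R] = 1.6514.
Step 4: R = E[R], so z = 0 with no continuity correction.
Step 5: Two-sided p-value via normal approximation = 2*(1 - Phi(|z|)) = 1.000000.
Step 6: alpha = 0.1. fail to reject H0.

R = 7, z = 0.0000, p = 1.000000, fail to reject H0.
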